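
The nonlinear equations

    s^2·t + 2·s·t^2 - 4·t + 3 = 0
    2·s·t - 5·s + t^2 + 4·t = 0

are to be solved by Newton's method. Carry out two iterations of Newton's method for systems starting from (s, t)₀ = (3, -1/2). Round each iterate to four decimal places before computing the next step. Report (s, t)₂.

At (3, -1/2): F = (2.0000, -19.7500).
Jacobian J = [[2·s·t + 2·t^2, s^2 + 4·s·t - 4], [2·t - 5, 2·s + 2·t + 4]].
At the point, J = [[-2.5000, -1.0000], [-6.0000, 9.0000]] (det J = -28.5000).
Solving J·Δ = −F gives Δ = (-0.0614, 2.1535).
Then the next iterate is (s, t)₁ = (2.9386, 1.6535).
Round to (2.9386, 1.6535) and repeat: F = (26.733215, 4.373012), J = [[15.186075, 24.071270], [-1.6930, 13.1842]].
Δ = (-1.0258, -0.4634), so (s, t)₂ = (1.9128, 1.1901).

(1.9128, 1.1901)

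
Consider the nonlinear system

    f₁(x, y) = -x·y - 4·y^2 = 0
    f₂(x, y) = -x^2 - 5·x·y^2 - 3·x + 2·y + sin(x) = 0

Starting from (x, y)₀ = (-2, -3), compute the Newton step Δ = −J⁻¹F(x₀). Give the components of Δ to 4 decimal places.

(-0.2280, 1.6417)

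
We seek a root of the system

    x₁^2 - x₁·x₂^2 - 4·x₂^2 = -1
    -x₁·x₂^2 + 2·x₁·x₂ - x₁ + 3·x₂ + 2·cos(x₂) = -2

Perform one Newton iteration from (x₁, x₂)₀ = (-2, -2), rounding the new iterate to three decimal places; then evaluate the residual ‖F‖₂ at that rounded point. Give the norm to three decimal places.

5.485

At (-2, -2): F = (-3.000, 13.16771).
Jacobian J = [[2·x₁ - x₂^2, -2·x₁·x₂ - 8·x₂], [-x₂^2 + 2·x₂ - 1, -2·x₁·x₂ + 2·x₁ - 2·sin(x₂) + 3]].
At the point, J = [[-8.000, 8.000], [-9.000, -7.18141]] (det J = 129.45124).
Solving J·Δ = −F gives Δ = (0.647, 1.022).
Then the next iterate is (x₁, x₂)₁ = (-1.353, -0.978).
Re-evaluating at (-1.353, -0.978): F = (0.29880, 5.47696), so ‖F‖₂ = 5.485.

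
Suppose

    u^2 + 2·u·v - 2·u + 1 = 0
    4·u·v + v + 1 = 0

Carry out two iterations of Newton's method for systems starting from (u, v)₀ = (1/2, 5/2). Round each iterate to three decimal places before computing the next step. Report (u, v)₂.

At (1/2, 5/2): F = (2.750, 8.500).
Jacobian J = [[2·u + 2·v - 2, 2·u], [4·v, 4·u + 1]].
At the point, J = [[4.000, 1.000], [10.000, 3.000]] (det J = 2.000).
Solving J·Δ = −F gives Δ = (0.125, -3.250).
Then the next iterate is (u, v)₁ = (0.625, -0.750).
Round to (0.625, -0.750) and repeat: F = (-0.79688, -1.625), J = [[-2.250, 1.250], [-3.000, 3.500]].
Δ = (-0.184, 0.307), so (u, v)₂ = (0.441, -0.443).

(0.441, -0.443)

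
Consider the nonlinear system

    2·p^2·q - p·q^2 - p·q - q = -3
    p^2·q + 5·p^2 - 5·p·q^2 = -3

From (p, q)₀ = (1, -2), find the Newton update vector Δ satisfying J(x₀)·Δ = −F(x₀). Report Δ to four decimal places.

(0.2273, 0.8182)

At (1, -2): F = (-1.0000, -14.0000).
Jacobian J = [[4·p·q - q^2 - q, 2·p^2 - 2·p·q - p - 1], [2·p·q + 10·p - 5·q^2, p^2 - 10·p·q]].
At the point, J = [[-10.0000, 4.0000], [-14.0000, 21.0000]] (det J = -154.0000).
Solving J·Δ = −F gives Δ = (0.2273, 0.8182).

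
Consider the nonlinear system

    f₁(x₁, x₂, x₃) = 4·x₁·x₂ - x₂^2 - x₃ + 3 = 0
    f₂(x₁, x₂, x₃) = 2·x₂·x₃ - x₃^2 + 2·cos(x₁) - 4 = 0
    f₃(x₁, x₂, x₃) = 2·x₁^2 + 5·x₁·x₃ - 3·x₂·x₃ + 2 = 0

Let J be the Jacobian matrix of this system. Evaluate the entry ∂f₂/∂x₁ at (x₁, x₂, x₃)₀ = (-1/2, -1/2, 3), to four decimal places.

0.9589

∂f₂/∂x₁ = -2·sin(x₁).
At (-1/2, -1/2, 3) this is 0.9589.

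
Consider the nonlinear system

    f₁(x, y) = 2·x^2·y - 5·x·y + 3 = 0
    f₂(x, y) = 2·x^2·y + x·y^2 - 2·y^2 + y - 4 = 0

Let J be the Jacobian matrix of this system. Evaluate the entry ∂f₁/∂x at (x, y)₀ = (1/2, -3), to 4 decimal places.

9.0000

∂f₁/∂x = 4·x·y - 5·y.
At (1/2, -3) this is 9.0000.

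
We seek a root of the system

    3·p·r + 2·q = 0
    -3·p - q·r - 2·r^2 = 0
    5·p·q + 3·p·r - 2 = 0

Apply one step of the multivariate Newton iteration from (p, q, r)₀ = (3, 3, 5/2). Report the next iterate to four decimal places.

(1.5023, 1.8819, 0.8299)

At (3, 3, 5/2): F = (28.5000, -29.0000, 65.5000).
Jacobian J = [[3·r, 2, 3·p], [-3, -r, -q - 4·r], [5·q + 3·r, 5·p, 3·p]].
At the point, J = [[7.5000, 2.0000, 9.0000], [-3.0000, -2.5000, -13.0000], [22.5000, 15.0000, 9.0000]] (det J = 864.0000).
Solving J·Δ = −F gives Δ = (-1.4977, -1.1181, -1.6701).
Then the next iterate is (p, q, r)₁ = (1.5023, 1.8819, 0.8299).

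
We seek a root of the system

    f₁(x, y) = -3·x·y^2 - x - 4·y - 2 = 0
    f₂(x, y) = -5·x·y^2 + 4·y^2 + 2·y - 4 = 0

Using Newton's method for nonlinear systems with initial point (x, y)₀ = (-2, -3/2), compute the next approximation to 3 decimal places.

At (-2, -3/2): F = (19.500, 24.500).
Jacobian J = [[-3·y^2 - 1, -6·x·y - 4], [-5·y^2, -10·x·y + 8·y + 2]].
At the point, J = [[-7.750, -22.000], [-11.250, -40.000]] (det J = 62.500).
Solving J·Δ = −F gives Δ = (3.856, -0.472).
Then the next iterate is (x, y)₁ = (1.856, -1.972).

(1.856, -1.972)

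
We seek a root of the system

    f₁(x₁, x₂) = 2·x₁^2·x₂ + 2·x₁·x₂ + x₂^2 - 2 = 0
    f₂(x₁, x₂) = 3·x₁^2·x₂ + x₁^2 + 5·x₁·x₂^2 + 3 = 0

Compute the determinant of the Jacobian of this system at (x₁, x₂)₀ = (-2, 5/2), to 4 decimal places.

594.7500

J = [[4·x₁·x₂ + 2·x₂, 2·x₁^2 + 2·x₁ + 2·x₂], [6·x₁·x₂ + 2·x₁ + 5·x₂^2, 3·x₁^2 + 10·x₁·x₂]].
At the point, J = [[-15.0000, 9.0000], [-2.7500, -38.0000]].
det J = 594.7500.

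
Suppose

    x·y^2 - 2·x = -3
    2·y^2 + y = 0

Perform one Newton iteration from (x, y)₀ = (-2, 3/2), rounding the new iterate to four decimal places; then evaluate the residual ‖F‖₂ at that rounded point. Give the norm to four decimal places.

At (-2, 3/2): F = (2.5000, 6.0000).
Jacobian J = [[y^2 - 2, 2·x·y], [0, 4·y + 1]].
At the point, J = [[0.2500, -6.0000], [0.0000, 7.0000]] (det J = 1.7500).
Solving J·Δ = −F gives Δ = (-30.5714, -0.8571).
Then the next iterate is (x, y)₁ = (-32.5714, 0.6429).
Re-evaluating at (-32.5714, 0.6429): F = (54.680376, 1.469541), so ‖F‖₂ = 54.7001.

54.7001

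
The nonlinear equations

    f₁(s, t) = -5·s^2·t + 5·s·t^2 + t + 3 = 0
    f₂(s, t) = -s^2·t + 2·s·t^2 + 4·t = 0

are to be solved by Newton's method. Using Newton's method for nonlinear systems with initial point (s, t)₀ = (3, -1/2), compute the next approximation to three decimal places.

(5.892, 0.784)

At (3, -1/2): F = (28.750, 4.000).
Jacobian J = [[-10·s·t + 5·t^2, -5·s^2 + 10·s·t + 1], [-2·s·t + 2·t^2, -s^2 + 4·s·t + 4]].
At the point, J = [[16.250, -59.000], [3.500, -11.000]] (det J = 27.750).
Solving J·Δ = −F gives Δ = (2.892, 1.284).
Then the next iterate is (s, t)₁ = (5.892, 0.784).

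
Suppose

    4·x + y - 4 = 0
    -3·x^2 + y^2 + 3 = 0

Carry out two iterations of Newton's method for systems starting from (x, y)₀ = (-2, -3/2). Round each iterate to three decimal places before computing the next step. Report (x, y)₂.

At (-2, -3/2): F = (-13.500, -6.750).
Jacobian J = [[4, 1], [-6·x, 2·y]].
At the point, J = [[4.000, 1.000], [12.000, -3.000]] (det J = -24.000).
Solving J·Δ = −F gives Δ = (1.969, 5.625).
Then the next iterate is (x, y)₁ = (-0.031, 4.125).
Round to (-0.031, 4.125) and repeat: F = (0.001, 20.01274), J = [[4.000, 1.000], [0.186, 8.250]].
Δ = (0.610, -2.440), so (x, y)₂ = (0.579, 1.685).

(0.579, 1.685)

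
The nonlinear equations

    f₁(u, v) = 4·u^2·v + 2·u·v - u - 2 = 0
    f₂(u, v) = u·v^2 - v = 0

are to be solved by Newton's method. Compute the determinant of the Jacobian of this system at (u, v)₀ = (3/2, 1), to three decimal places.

J = [[8·u·v + 2·v - 1, 4·u^2 + 2·u], [v^2, 2·u·v - 1]].
At the point, J = [[13.000, 12.000], [1.000, 2.000]].
det J = 14.000.

14.000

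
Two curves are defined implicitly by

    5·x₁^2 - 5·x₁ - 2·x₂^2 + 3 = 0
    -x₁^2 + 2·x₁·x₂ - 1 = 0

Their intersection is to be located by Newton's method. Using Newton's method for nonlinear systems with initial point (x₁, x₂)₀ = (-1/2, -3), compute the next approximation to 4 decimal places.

At (-1/2, -3): F = (-11.2500, 1.7500).
Jacobian J = [[10·x₁ - 5, -4·x₂], [-2·x₁ + 2·x₂, 2·x₁]].
At the point, J = [[-10.0000, 12.0000], [-5.0000, -1.0000]] (det J = 70.0000).
Solving J·Δ = −F gives Δ = (0.1393, 1.0536).
Then the next iterate is (x₁, x₂)₁ = (-0.3607, -1.9464).

(-0.3607, -1.9464)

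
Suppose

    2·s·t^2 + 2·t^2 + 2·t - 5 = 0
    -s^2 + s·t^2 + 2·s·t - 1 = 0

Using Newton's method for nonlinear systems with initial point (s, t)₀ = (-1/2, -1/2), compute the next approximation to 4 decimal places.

(7.0000, 1.5000)

At (-1/2, -1/2): F = (-5.7500, -0.8750).
Jacobian J = [[2·t^2, 4·s·t + 4·t + 2], [-2·s + t^2 + 2·t, 2·s·t + 2·s]].
At the point, J = [[0.5000, 1.0000], [0.2500, -0.5000]] (det J = -0.5000).
Solving J·Δ = −F gives Δ = (7.5000, 2.0000).
Then the next iterate is (s, t)₁ = (7.0000, 1.5000).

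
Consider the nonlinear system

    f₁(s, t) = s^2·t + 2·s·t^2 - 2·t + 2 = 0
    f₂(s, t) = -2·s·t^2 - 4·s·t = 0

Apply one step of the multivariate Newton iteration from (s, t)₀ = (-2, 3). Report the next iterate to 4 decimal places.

(-1.0940, 1.9744)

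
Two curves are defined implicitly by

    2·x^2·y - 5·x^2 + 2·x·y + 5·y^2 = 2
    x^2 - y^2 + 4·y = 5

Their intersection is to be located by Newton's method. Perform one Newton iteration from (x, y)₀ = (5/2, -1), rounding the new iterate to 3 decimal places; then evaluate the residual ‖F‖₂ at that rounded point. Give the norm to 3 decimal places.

At (5/2, -1): F = (-45.750, -3.750).
Jacobian J = [[4·x·y - 10·x + 2·y, 2·x^2 + 2·x + 10·y], [2·x, -2·y + 4]].
At the point, J = [[-37.000, 7.500], [5.000, 6.000]] (det J = -259.500).
Solving J·Δ = −F gives Δ = (-0.949, 1.416).
Then the next iterate is (x, y)₁ = (1.551, 0.416).
Re-evaluating at (1.551, 0.416): F = (-9.87083, -1.10346), so ‖F‖₂ = 9.932.

9.932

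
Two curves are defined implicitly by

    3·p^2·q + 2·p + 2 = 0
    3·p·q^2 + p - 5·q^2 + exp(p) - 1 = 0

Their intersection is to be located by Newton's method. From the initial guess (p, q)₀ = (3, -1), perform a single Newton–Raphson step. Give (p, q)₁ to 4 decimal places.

At (3, -1): F = (-19.0000, 26.085537).
Jacobian J = [[6·p·q + 2, 3·p^2], [3·q^2 + exp(p) + 1, 6·p·q - 10·q]].
At the point, J = [[-16.0000, 27.0000], [24.085537, -8.0000]] (det J = -522.309497).
Solving J·Δ = −F gives Δ = (-1.0574, 0.0771).
Then the next iterate is (p, q)₁ = (1.9426, -0.9229).

(1.9426, -0.9229)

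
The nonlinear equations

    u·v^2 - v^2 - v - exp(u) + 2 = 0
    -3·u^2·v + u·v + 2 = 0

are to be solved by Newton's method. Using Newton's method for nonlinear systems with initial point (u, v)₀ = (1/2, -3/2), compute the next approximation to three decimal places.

(-0.330, -1.955)

At (1/2, -3/2): F = (0.72628, 2.375).
Jacobian J = [[v^2 - exp(u), 2·u·v - 2·v - 1], [-6·u·v + v, -3·u^2 + u]].
At the point, J = [[0.60128, 0.500], [3.000, -0.250]] (det J = -1.65032).
Solving J·Δ = −F gives Δ = (-0.830, -0.455).
Then the next iterate is (u, v)₁ = (-0.330, -1.955).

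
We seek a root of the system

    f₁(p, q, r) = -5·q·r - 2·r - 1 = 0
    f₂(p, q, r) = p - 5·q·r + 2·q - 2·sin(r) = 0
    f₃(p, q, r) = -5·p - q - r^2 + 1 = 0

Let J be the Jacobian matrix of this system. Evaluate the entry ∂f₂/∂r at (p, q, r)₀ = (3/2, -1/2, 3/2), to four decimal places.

2.3585

∂f₂/∂r = -5·q - 2·cos(r).
At (3/2, -1/2, 3/2) this is 2.3585.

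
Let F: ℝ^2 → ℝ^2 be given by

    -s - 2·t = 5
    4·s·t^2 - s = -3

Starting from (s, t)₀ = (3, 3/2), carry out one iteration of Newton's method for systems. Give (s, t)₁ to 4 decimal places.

At (3, 3/2): F = (-11.0000, 27.0000).
Jacobian J = [[-1, -2], [4·t^2 - 1, 8·s·t]].
At the point, J = [[-1.0000, -2.0000], [8.0000, 36.0000]] (det J = -20.0000).
Solving J·Δ = −F gives Δ = (-17.1000, 3.0500).
Then the next iterate is (s, t)₁ = (-14.1000, 4.5500).

(-14.1000, 4.5500)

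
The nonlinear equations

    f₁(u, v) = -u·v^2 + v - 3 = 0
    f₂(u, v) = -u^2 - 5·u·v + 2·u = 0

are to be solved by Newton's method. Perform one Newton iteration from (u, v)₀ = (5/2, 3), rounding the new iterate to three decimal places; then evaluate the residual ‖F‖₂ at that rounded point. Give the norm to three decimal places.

At (5/2, 3): F = (-22.500, -38.750).
Jacobian J = [[-v^2, -2·u·v + 1], [-2·u - 5·v + 2, -5·u]].
At the point, J = [[-9.000, -14.000], [-18.000, -12.500]] (det J = -139.500).
Solving J·Δ = −F gives Δ = (-1.873, -0.403).
Then the next iterate is (u, v)₁ = (0.627, 2.597).
Re-evaluating at (0.627, 2.597): F = (-4.63174, -7.28072), so ‖F‖₂ = 8.629.

8.629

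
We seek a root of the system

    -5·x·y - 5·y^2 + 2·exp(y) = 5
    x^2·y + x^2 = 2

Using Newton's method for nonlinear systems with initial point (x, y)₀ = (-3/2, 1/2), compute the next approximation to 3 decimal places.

At (-3/2, 1/2): F = (0.79744, 1.375).
Jacobian J = [[-5·y, -5·x - 10·y + 2·exp(y)], [2·x·y + 2·x, x^2]].
At the point, J = [[-2.500, 5.79744], [-4.500, 2.250]] (det J = 20.46349).
Solving J·Δ = −F gives Δ = (0.302, -0.007).
Then the next iterate is (x, y)₁ = (-1.198, 0.493).

(-1.198, 0.493)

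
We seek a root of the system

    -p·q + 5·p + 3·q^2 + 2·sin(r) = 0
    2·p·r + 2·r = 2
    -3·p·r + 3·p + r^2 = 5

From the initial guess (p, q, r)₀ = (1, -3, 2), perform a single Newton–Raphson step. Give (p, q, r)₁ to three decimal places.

At (1, -3, 2): F = (36.81859, 6.000, -4.000).
Jacobian J = [[-q + 5, -p + 6·q, 2·cos(r)], [2·r, 0, 2·p + 2], [-3·r + 3, 0, -3·p + 2·r]].
At the point, J = [[8.000, -19.000, -0.83229], [4.000, 0.000, 4.000], [-3.000, 0.000, 1.000]] (det J = 304.000).
Solving J·Δ = −F gives Δ = (-1.375, 1.364, -0.125).
Then the next iterate is (p, q, r)₁ = (-0.375, -1.636, 1.875).

(-0.375, -1.636, 1.875)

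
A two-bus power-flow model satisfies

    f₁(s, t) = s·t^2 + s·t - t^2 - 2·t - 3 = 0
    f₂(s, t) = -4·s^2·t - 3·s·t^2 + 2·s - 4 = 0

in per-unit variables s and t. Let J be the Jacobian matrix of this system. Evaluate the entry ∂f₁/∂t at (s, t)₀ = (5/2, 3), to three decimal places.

∂f₁/∂t = 2·s·t + s - 2·t - 2.
At (5/2, 3) this is 9.500.

9.500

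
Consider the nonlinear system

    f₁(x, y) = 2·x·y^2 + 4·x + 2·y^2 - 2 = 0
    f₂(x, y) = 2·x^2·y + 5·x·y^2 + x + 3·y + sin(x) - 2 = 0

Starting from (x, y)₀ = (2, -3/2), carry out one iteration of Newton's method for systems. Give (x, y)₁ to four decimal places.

(0.5037, -1.1233)

At (2, -3/2): F = (19.5000, 6.909297).
Jacobian J = [[2·y^2 + 4, 4·x·y + 4·y], [4·x·y + 5·y^2 + cos(x) + 1, 2·x^2 + 10·x·y + 3]].
At the point, J = [[8.5000, -18.0000], [-0.166147, -19.0000]] (det J = -164.490643).
Solving J·Δ = −F gives Δ = (-1.4963, 0.3767).
Then the next iterate is (x, y)₁ = (0.5037, -1.1233).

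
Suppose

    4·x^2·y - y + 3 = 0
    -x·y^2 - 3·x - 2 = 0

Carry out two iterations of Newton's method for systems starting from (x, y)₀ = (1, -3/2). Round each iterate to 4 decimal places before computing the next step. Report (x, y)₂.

(1.5261, 0.6777)

At (1, -3/2): F = (-1.5000, -7.2500).
Jacobian J = [[8·x·y, 4·x^2 - 1], [-y^2 - 3, -2·x·y]].
At the point, J = [[-12.0000, 3.0000], [-5.2500, 3.0000]] (det J = -20.2500).
Solving J·Δ = −F gives Δ = (0.8519, 3.9074).
Then the next iterate is (x, y)₁ = (1.8519, 2.4074).
Round to (1.8519, 2.4074) and repeat: F = (33.617637, -18.288525), J = [[35.666112, 12.718134], [-8.795575, -8.916528]].
Δ = (-0.3258, -1.7297), so (x, y)₂ = (1.5261, 0.6777).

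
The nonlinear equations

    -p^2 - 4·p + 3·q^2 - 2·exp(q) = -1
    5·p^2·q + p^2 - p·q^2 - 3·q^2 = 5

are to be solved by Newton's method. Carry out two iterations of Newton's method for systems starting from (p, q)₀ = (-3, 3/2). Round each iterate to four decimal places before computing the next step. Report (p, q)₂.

At (-3, 3/2): F = (1.786622, 71.5000).
Jacobian J = [[-2·p - 4, 6·q - 2·exp(q)], [10·p·q + 2·p - q^2, 5·p^2 - 2·p·q - 6·q]].
At the point, J = [[2.0000, 0.036622], [-53.2500, 45.0000]] (det J = 91.950114).
Solving J·Δ = −F gives Δ = (-0.8459, -2.5899).
Then the next iterate is (p, q)₁ = (-3.8459, -1.0899).
Round to (-3.8459, -1.0899) and repeat: F = (4.483799, -69.807488), J = [[3.6918, -7.211900], [33.036782, 72.110841]].
Δ = (0.3570, 0.8045), so (p, q)₂ = (-3.4889, -0.2854).

(-3.4889, -0.2854)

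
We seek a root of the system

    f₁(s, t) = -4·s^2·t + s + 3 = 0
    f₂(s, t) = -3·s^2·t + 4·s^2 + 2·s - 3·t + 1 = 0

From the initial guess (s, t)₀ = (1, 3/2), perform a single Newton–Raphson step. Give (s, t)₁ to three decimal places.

At (1, 3/2): F = (-2.000, -2.000).
Jacobian J = [[-8·s·t + 1, -4·s^2], [-6·s·t + 8·s + 2, -3·s^2 - 3]].
At the point, J = [[-11.000, -4.000], [1.000, -6.000]] (det J = 70.000).
Solving J·Δ = −F gives Δ = (-0.057, -0.343).
Then the next iterate is (s, t)₁ = (0.943, 1.157).

(0.943, 1.157)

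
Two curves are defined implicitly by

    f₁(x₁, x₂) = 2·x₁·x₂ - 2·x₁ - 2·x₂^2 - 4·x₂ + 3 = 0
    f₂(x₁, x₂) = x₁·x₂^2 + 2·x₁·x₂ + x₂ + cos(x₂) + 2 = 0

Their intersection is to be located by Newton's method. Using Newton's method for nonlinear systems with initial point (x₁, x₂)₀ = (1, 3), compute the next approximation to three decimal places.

At (1, 3): F = (-23.000, 19.01001).
Jacobian J = [[2·x₂ - 2, 2·x₁ - 4·x₂ - 4], [x₂^2 + 2·x₂, 2·x₁·x₂ + 2·x₁ - sin(x₂) + 1]].
At the point, J = [[4.000, -14.000], [15.000, 8.85888]] (det J = 245.43552).
Solving J·Δ = −F gives Δ = (-0.254, -1.715).
Then the next iterate is (x₁, x₂)₁ = (0.746, 1.285).

(0.746, 1.285)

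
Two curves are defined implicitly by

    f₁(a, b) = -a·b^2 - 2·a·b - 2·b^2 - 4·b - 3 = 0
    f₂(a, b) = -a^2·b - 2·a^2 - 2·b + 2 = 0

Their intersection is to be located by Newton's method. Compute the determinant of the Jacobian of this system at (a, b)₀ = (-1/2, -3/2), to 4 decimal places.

J = [[-b^2 - 2·b, -2·a·b - 2·a - 4·b - 4], [-2·a·b - 4·a, -a^2 - 2]].
At the point, J = [[0.7500, 1.5000], [0.5000, -2.2500]].
det J = -2.4375.

-2.4375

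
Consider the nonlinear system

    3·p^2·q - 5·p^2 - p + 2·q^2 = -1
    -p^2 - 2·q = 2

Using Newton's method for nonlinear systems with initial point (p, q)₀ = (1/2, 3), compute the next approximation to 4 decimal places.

(-9.3056, 3.7778)

At (1/2, 3): F = (19.5000, -8.2500).
Jacobian J = [[6·p·q - 10·p - 1, 3·p^2 + 4·q], [-2·p, -2]].
At the point, J = [[3.0000, 12.7500], [-1.0000, -2.0000]] (det J = 6.7500).
Solving J·Δ = −F gives Δ = (-9.8056, 0.7778).
Then the next iterate is (p, q)₁ = (-9.3056, 3.7778).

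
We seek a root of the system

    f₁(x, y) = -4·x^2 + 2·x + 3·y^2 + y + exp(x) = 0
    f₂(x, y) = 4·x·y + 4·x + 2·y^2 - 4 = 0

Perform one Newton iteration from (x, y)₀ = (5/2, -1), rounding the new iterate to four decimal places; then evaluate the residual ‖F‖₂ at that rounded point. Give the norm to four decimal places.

At (5/2, -1): F = (-5.817506, -2.0000).
Jacobian J = [[-8·x + exp(x) + 2, 6·y + 1], [4·y + 4, 4·x + 4·y]].
At the point, J = [[-5.817506, -5.0000], [0.0000, 6.0000]] (det J = -34.905036).
Solving J·Δ = −F gives Δ = (-1.2865, 0.3333).
Then the next iterate is (x, y)₁ = (1.2135, -0.6667).
Re-evaluating at (1.2135, -0.6667): F = (0.568680, -1.493184), so ‖F‖₂ = 1.5978.

1.5978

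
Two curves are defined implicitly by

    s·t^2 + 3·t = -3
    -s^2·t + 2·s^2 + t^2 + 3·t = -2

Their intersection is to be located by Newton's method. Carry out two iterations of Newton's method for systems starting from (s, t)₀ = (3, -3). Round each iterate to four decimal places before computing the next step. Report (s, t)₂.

At (3, -3): F = (21.0000, 47.0000).
Jacobian J = [[t^2, 2·s·t + 3], [-2·s·t + 4·s, -s^2 + 2·t + 3]].
At the point, J = [[9.0000, -15.0000], [30.0000, -12.0000]] (det J = 342.0000).
Solving J·Δ = −F gives Δ = (-1.3246, 0.6053).
Then the next iterate is (s, t)₁ = (1.6754, -2.3947).
Round to (1.6754, -2.3947) and repeat: F = (5.423629, 12.886258), J = [[5.734588, -5.024161], [14.725761, -4.596365]].
Δ = (-0.8360, 0.1253), so (s, t)₂ = (0.8394, -2.2694).

(0.8394, -2.2694)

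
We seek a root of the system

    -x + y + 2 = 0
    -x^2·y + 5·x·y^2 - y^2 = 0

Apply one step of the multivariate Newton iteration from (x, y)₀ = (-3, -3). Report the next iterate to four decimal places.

(-0.4474, -2.4474)

At (-3, -3): F = (2.0000, -117.0000).
Jacobian J = [[-1, 1], [-2·x·y + 5·y^2, -x^2 + 10·x·y - 2·y]].
At the point, J = [[-1.0000, 1.0000], [27.0000, 87.0000]] (det J = -114.0000).
Solving J·Δ = −F gives Δ = (2.5526, 0.5526).
Then the next iterate is (x, y)₁ = (-0.4474, -2.4474).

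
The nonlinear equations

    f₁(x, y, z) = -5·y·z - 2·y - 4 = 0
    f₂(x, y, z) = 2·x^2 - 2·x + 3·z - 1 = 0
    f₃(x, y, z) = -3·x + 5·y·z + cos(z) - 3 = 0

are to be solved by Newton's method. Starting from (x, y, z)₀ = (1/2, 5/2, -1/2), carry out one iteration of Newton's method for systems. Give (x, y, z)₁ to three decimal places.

(-23.881, 33.000, 0.500)

At (1/2, 5/2, -1/2): F = (-2.750, -3.000, -9.87242).
Jacobian J = [[0, -5·z - 2, -5·y], [4·x - 2, 0, 3], [-3, 5·z, 5·y - sin(z)]].
At the point, J = [[0.000, 0.500, -12.500], [0.000, 0.000, 3.000], [-3.000, -2.500, 12.97943]] (det J = -4.500).
Solving J·Δ = −F gives Δ = (-24.381, 30.500, 1.000).
Then the next iterate is (x, y, z)₁ = (-23.881, 33.000, 0.500).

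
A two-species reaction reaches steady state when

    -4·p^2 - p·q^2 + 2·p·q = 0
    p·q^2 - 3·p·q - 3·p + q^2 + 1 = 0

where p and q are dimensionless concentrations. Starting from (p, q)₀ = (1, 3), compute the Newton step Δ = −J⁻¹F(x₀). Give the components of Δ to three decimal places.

At (1, 3): F = (-7.000, 7.000).
Jacobian J = [[-8·p - q^2 + 2·q, -2·p·q + 2·p], [q^2 - 3·q - 3, 2·p·q - 3·p + 2·q]].
At the point, J = [[-11.000, -4.000], [-3.000, 9.000]] (det J = -111.000).
Solving J·Δ = −F gives Δ = (-0.315, -0.883).

(-0.315, -0.883)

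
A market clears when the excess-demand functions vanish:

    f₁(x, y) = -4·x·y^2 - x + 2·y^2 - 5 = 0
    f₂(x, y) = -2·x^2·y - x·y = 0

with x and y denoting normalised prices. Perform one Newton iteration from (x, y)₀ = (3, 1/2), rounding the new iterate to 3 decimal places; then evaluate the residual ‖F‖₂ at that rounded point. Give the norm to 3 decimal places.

At (3, 1/2): F = (-10.500, -10.500).
Jacobian J = [[-4·y^2 - 1, -8·x·y + 4·y], [-4·x·y - y, -2·x^2 - x]].
At the point, J = [[-2.000, -10.000], [-6.500, -21.000]] (det J = -23.000).
Solving J·Δ = −F gives Δ = (5.022, -2.054).
Then the next iterate is (x, y)₁ = (8.022, -1.554).
Re-evaluating at (8.022, -1.554): F = (-85.68199, 212.47371), so ‖F‖₂ = 229.099.

229.099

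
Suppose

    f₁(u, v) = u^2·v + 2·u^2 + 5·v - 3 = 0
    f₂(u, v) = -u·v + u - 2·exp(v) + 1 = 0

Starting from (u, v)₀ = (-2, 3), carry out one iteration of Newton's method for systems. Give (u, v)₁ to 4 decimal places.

At (-2, 3): F = (32.0000, -35.171074).
Jacobian J = [[2·u·v + 4·u, u^2 + 5], [-v + 1, -u - 2·exp(v)]].
At the point, J = [[-20.0000, 9.0000], [-2.0000, -38.171074]] (det J = 781.421477).
Solving J·Δ = −F gives Δ = (1.1581, -0.9821).
Then the next iterate is (u, v)₁ = (-0.8419, 2.0179).

(-0.8419, 2.0179)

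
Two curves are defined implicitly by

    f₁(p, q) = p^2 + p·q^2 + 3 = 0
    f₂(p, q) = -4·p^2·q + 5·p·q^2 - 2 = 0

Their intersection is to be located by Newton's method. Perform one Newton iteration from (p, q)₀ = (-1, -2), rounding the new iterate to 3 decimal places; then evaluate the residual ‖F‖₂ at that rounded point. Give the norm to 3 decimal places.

At (-1, -2): F = (0.000, -14.000).
Jacobian J = [[2·p + q^2, 2·p·q], [-8·p·q + 5·q^2, -4·p^2 + 10·p·q]].
At the point, J = [[2.000, 4.000], [4.000, 16.000]] (det J = 16.000).
Solving J·Δ = −F gives Δ = (-3.500, 1.750).
Then the next iterate is (p, q)₁ = (-4.500, -0.250).
Re-evaluating at (-4.500, -0.250): F = (22.96875, 16.84375), so ‖F‖₂ = 28.483.

28.483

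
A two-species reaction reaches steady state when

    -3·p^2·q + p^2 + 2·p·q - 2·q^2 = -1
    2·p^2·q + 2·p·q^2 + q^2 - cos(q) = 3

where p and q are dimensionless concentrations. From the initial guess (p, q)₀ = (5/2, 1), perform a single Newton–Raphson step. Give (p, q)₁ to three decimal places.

(-2.382, 2.722)

At (5/2, 1): F = (-8.500, 14.95970).
Jacobian J = [[-6·p·q + 2·p + 2·q, -3·p^2 + 2·p - 4·q], [4·p·q + 2·q^2, 2·p^2 + 4·p·q + 2·q + sin(q)]].
At the point, J = [[-8.000, -17.750], [12.000, 25.34147]] (det J = 10.26823).
Solving J·Δ = −F gives Δ = (-4.882, 1.722).
Then the next iterate is (p, q)₁ = (-2.382, 2.722).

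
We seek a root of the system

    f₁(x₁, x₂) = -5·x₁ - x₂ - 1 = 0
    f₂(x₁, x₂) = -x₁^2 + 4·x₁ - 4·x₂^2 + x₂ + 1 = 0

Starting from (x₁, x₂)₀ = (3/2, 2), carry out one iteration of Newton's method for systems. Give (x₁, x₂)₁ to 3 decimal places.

At (3/2, 2): F = (-10.500, -9.250).
Jacobian J = [[-5, -1], [-2·x₁ + 4, -8·x₂ + 1]].
At the point, J = [[-5.000, -1.000], [1.000, -15.000]] (det J = 76.000).
Solving J·Δ = −F gives Δ = (-1.951, -0.747).
Then the next iterate is (x₁, x₂)₁ = (-0.451, 1.253).

(-0.451, 1.253)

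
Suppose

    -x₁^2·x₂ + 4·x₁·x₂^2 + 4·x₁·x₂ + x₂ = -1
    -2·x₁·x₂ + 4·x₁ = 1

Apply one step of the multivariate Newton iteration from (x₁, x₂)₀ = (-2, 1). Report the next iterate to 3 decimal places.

(0.029, 1.235)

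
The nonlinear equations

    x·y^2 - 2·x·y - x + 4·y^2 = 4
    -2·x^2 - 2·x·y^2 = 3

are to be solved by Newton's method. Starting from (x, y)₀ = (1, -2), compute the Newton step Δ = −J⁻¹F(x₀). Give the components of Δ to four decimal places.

(-0.6442, 0.6587)

At (1, -2): F = (19.0000, -13.0000).
Jacobian J = [[y^2 - 2·y - 1, 2·x·y - 2·x + 8·y], [-4·x - 2·y^2, -4·x·y]].
At the point, J = [[7.0000, -22.0000], [-12.0000, 8.0000]] (det J = -208.0000).
Solving J·Δ = −F gives Δ = (-0.6442, 0.6587).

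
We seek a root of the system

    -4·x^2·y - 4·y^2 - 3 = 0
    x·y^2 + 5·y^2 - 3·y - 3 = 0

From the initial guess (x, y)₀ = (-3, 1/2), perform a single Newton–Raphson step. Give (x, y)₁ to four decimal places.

At (-3, 1/2): F = (-22.0000, -4.0000).
Jacobian J = [[-8·x·y, -4·x^2 - 8·y], [y^2, 2·x·y + 10·y - 3]].
At the point, J = [[12.0000, -40.0000], [0.2500, -1.0000]] (det J = -2.0000).
Solving J·Δ = −F gives Δ = (-69.0000, -21.2500).
Then the next iterate is (x, y)₁ = (-72.0000, -20.7500).

(-72.0000, -20.7500)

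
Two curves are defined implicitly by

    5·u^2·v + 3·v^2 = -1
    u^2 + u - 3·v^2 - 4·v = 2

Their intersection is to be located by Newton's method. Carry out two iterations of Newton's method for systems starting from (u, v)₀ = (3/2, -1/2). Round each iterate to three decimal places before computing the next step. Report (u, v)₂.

At (3/2, -1/2): F = (-3.875, 3.000).
Jacobian J = [[10·u·v, 5·u^2 + 6·v], [2·u + 1, -6·v - 4]].
At the point, J = [[-7.500, 8.250], [4.000, -1.000]] (det J = -25.500).
Solving J·Δ = −F gives Δ = (-0.819, -0.275).
Then the next iterate is (u, v)₁ = (0.681, -0.775).
Round to (0.681, -0.775) and repeat: F = (1.00480, 0.44289), J = [[-5.27775, -2.33120], [2.362, 0.650]].
Δ = (-0.812, 2.269), so (u, v)₂ = (-0.131, 1.494).

(-0.131, 1.494)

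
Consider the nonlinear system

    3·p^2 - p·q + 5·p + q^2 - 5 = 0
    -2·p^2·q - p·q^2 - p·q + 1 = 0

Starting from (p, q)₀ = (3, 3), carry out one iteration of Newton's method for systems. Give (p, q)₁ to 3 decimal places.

(1.151, 2.994)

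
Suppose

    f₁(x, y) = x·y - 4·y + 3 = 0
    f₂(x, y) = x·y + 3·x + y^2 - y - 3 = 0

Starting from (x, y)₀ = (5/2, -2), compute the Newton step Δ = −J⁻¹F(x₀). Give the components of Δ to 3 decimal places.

At (5/2, -2): F = (6.000, 5.500).
Jacobian J = [[y, x - 4], [y + 3, x + 2·y - 1]].
At the point, J = [[-2.000, -1.500], [1.000, -2.500]] (det J = 6.500).
Solving J·Δ = −F gives Δ = (1.038, 2.615).

(1.038, 2.615)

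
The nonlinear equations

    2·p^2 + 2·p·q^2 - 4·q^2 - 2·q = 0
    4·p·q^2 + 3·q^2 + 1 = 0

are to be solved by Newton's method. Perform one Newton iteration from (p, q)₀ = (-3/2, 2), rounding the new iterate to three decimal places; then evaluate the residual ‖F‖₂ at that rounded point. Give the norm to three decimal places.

6.393

At (-3/2, 2): F = (-27.500, -11.000).
Jacobian J = [[4·p + 2·q^2, 4·p·q - 8·q - 2], [4·q^2, 8·p·q + 6·q]].
At the point, J = [[2.000, -30.000], [16.000, -12.000]] (det J = 456.000).
Solving J·Δ = −F gives Δ = (0.000, -0.917).
Then the next iterate is (p, q)₁ = (-1.500, 1.083).
Re-evaluating at (-1.500, 1.083): F = (-5.87622, -2.51867), so ‖F‖₂ = 6.393.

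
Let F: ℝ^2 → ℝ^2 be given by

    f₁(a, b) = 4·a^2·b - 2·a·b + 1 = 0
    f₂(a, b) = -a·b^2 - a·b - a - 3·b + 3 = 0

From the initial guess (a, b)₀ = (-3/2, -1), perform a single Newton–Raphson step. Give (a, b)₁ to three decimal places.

At (-3/2, -1): F = (-11.000, 7.500).
Jacobian J = [[8·a·b - 2·b, 4·a^2 - 2·a], [-b^2 - b - 1, -2·a·b - a - 3]].
At the point, J = [[14.000, 12.000], [-1.000, -4.500]] (det J = -51.000).
Solving J·Δ = −F gives Δ = (-0.794, 1.843).
Then the next iterate is (a, b)₁ = (-2.294, 0.843).

(-2.294, 0.843)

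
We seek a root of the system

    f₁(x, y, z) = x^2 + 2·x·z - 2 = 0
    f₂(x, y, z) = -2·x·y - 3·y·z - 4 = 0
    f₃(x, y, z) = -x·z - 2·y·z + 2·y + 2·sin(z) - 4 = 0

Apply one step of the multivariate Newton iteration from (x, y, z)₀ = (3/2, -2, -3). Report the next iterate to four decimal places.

(-0.1575, 0.5125, -1.7408)

At (3/2, -2, -3): F = (-8.7500, -16.0000, -15.782240).
Jacobian J = [[2·x + 2·z, 0, 2·x], [-2·y, -2·x - 3·z, -3·y], [-z, -2·z + 2, -x - 2·y + 2·cos(z)]].
At the point, J = [[-3.0000, 0.0000, 3.0000], [4.0000, 6.0000, 6.0000], [3.0000, 8.0000, 0.520015]] (det J = 176.639730).
Solving J·Δ = −F gives Δ = (-1.6575, 2.5125, 1.2592).
Then the next iterate is (x, y, z)₁ = (-0.1575, 0.5125, -1.7408).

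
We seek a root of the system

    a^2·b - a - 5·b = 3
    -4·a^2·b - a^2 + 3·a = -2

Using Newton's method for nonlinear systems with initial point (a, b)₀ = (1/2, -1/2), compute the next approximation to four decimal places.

At (1/2, -1/2): F = (-1.1250, 3.7500).
Jacobian J = [[2·a·b - 1, a^2 - 5], [-8·a·b - 2·a + 3, -4·a^2]].
At the point, J = [[-1.5000, -4.7500], [4.0000, -1.0000]] (det J = 20.5000).
Solving J·Δ = −F gives Δ = (-0.9238, 0.0549).
Then the next iterate is (a, b)₁ = (-0.4238, -0.4451).

(-0.4238, -0.4451)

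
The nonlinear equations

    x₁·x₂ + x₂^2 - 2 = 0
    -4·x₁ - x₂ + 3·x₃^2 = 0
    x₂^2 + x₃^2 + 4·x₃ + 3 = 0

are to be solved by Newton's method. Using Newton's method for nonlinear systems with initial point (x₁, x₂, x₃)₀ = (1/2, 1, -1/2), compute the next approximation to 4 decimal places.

(0.5455, 1.1818, -1.3712)

At (1/2, 1, -1/2): F = (-0.5000, -2.2500, 2.2500).
Jacobian J = [[x₂, x₁ + 2·x₂, 0], [-4, -1, 6·x₃], [0, 2·x₂, 2·x₃ + 4]].
At the point, J = [[1.0000, 2.5000, 0.0000], [-4.0000, -1.0000, -3.0000], [0.0000, 2.0000, 3.0000]] (det J = 33.0000).
Solving J·Δ = −F gives Δ = (0.0455, 0.1818, -0.8712).
Then the next iterate is (x₁, x₂, x₃)₁ = (0.5455, 1.1818, -1.3712).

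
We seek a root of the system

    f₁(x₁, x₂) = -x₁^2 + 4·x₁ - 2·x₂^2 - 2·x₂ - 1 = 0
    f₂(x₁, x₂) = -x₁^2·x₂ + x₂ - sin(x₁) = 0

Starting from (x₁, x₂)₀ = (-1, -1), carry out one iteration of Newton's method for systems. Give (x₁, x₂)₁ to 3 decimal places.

(-0.669, 1.006)

At (-1, -1): F = (-6.000, 0.84147).
Jacobian J = [[-2·x₁ + 4, -4·x₂ - 2], [-2·x₁·x₂ - cos(x₁), -x₁^2 + 1]].
At the point, J = [[6.000, 2.000], [-2.54030, 0.000]] (det J = 5.08060).
Solving J·Δ = −F gives Δ = (0.331, 2.006).
Then the next iterate is (x₁, x₂)₁ = (-0.669, 1.006).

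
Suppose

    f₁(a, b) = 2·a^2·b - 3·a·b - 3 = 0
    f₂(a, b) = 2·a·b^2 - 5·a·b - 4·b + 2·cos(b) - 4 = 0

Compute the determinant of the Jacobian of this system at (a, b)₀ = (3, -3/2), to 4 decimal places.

364.5676

J = [[4·a·b - 3·b, 2·a^2 - 3·a], [2·b^2 - 5·b, 4·a·b - 5·a - 2·sin(b) - 4]].
At the point, J = [[-13.5000, 9.0000], [12.0000, -35.005010]].
det J = 364.5676.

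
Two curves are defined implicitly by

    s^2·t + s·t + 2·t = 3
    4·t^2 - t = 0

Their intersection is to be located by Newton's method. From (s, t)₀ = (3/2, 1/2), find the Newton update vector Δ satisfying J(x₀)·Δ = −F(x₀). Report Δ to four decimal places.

At (3/2, 1/2): F = (-0.1250, 0.5000).
Jacobian J = [[2·s·t + t, s^2 + s + 2], [0, 8·t - 1]].
At the point, J = [[2.0000, 5.7500], [0.0000, 3.0000]] (det J = 6.0000).
Solving J·Δ = −F gives Δ = (0.5417, -0.1667).

(0.5417, -0.1667)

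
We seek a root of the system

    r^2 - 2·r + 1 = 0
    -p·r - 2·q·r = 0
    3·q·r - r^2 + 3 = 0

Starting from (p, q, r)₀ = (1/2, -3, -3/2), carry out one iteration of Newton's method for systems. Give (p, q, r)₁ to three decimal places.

At (1/2, -3, -3/2): F = (6.250, -8.250, 14.250).
Jacobian J = [[0, 0, 2·r - 2], [-r, -2·r, -p - 2·q], [0, 3·r, 3·q - 2·r]].
At the point, J = [[0.000, 0.000, -5.000], [1.500, 3.000, 5.500], [0.000, -4.500, -6.000]] (det J = 33.750).
Solving J·Δ = −F gives Δ = (-2.083, 1.500, 1.250).
Then the next iterate is (p, q, r)₁ = (-1.583, -1.500, -0.250).

(-1.583, -1.500, -0.250)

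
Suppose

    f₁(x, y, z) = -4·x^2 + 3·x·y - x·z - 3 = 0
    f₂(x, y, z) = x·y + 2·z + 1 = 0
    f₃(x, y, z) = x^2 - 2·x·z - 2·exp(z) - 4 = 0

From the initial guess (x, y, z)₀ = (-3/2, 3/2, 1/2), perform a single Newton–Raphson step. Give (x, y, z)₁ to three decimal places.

(-2.006, -6.007, -4.626)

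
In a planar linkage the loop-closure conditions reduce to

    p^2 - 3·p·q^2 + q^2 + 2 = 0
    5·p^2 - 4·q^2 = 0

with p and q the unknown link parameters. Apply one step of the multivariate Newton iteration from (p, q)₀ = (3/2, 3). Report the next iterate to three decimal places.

(1.349, 1.875)

At (3/2, 3): F = (-27.250, -24.750).
Jacobian J = [[2·p - 3·q^2, -6·p·q + 2·q], [10·p, -8·q]].
At the point, J = [[-24.000, -21.000], [15.000, -24.000]] (det J = 891.000).
Solving J·Δ = −F gives Δ = (-0.151, -1.125).
Then the next iterate is (p, q)₁ = (1.349, 1.875).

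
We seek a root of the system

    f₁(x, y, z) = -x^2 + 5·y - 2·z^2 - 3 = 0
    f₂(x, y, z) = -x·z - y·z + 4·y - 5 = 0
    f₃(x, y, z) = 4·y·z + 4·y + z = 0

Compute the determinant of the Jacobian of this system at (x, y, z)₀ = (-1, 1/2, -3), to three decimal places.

-283.000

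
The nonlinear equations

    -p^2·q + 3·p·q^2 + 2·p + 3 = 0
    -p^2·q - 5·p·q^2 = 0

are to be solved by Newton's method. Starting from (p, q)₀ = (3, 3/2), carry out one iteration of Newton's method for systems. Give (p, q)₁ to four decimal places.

(3.0000, 0.6250)

At (3, 3/2): F = (15.7500, -47.2500).
Jacobian J = [[-2·p·q + 3·q^2 + 2, -p^2 + 6·p·q], [-2·p·q - 5·q^2, -p^2 - 10·p·q]].
At the point, J = [[-0.2500, 18.0000], [-20.2500, -54.0000]] (det J = 378.0000).
Solving J·Δ = −F gives Δ = (0.0000, -0.8750).
Then the next iterate is (p, q)₁ = (3.0000, 0.6250).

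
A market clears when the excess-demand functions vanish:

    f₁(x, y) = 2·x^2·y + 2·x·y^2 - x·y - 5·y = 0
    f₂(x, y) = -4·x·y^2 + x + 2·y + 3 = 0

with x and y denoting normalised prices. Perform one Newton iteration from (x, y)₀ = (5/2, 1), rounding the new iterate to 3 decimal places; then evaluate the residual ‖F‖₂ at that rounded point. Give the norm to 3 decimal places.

At (5/2, 1): F = (10.000, -2.500).
Jacobian J = [[4·x·y + 2·y^2 - y, 2·x^2 + 4·x·y - x - 5], [-4·y^2 + 1, -8·x·y + 2]].
At the point, J = [[11.000, 15.000], [-3.000, -18.000]] (det J = -153.000).
Solving J·Δ = −F gives Δ = (-0.931, 0.016).
Then the next iterate is (x, y)₁ = (1.569, 1.016).
Re-evaluating at (1.569, 1.016): F = (1.56741, 0.12256), so ‖F‖₂ = 1.572.

1.572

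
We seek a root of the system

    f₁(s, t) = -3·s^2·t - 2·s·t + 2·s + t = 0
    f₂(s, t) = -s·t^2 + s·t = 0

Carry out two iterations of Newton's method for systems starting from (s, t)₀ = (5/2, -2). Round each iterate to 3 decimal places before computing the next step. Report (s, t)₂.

(0.924, -0.775)

At (5/2, -2): F = (50.500, -15.000).
Jacobian J = [[-6·s·t - 2·t + 2, -3·s^2 - 2·s + 1], [-t^2 + t, -2·s·t + s]].
At the point, J = [[36.000, -22.750], [-6.000, 12.500]] (det J = 313.500).
Solving J·Δ = −F gives Δ = (-0.925, 0.756).
Then the next iterate is (s, t)₁ = (1.575, -1.244).
Round to (1.575, -1.244) and repeat: F = (15.08229, -4.39667), J = [[16.24380, -9.59187], [-2.79154, 5.49360]].
Δ = (-0.651, 0.469), so (s, t)₂ = (0.924, -0.775).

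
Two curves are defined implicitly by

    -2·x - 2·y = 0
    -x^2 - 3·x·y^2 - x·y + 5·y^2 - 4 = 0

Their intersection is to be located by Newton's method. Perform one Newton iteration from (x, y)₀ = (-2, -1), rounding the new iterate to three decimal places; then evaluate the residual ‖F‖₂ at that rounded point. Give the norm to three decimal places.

At (-2, -1): F = (6.000, 1.000).
Jacobian J = [[-2, -2], [-2·x - 3·y^2 - y, -6·x·y - x + 10·y]].
At the point, J = [[-2.000, -2.000], [2.000, -20.000]] (det J = 44.000).
Solving J·Δ = −F gives Δ = (2.682, 0.318).
Then the next iterate is (x, y)₁ = (0.682, -0.682).
Re-evaluating at (0.682, -0.682): F = (0.000, -2.62602), so ‖F‖₂ = 2.626.

2.626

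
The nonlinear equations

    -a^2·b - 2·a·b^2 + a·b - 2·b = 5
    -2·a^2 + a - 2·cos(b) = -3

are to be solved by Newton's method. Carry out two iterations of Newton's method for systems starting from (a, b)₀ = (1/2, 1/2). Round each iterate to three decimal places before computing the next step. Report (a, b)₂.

(-0.715, -0.731)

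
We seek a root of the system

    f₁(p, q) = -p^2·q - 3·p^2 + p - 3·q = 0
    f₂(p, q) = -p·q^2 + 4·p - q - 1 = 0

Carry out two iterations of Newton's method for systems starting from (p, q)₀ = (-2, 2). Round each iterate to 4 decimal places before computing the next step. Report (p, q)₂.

At (-2, 2): F = (-28.0000, -3.0000).
Jacobian J = [[-2·p·q - 6·p + 1, -p^2 - 3], [-q^2 + 4, -2·p·q - 1]].
At the point, J = [[21.0000, -7.0000], [0.0000, 7.0000]] (det J = 147.0000).
Solving J·Δ = −F gives Δ = (1.4762, 0.4286).
Then the next iterate is (p, q)₁ = (-0.5238, 2.4286).
Round to (-0.5238, 2.4286) and repeat: F = (-9.299026, -2.434376), J = [[6.687001, -3.274366], [-1.898098, 1.544201]].
Δ = (5.4319, 8.2532), so (p, q)₂ = (4.9081, 10.6818).

(4.9081, 10.6818)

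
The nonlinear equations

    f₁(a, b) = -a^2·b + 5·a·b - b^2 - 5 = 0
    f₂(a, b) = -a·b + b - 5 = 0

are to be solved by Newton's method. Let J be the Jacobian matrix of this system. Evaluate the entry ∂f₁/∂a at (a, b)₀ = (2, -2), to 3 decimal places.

-2.000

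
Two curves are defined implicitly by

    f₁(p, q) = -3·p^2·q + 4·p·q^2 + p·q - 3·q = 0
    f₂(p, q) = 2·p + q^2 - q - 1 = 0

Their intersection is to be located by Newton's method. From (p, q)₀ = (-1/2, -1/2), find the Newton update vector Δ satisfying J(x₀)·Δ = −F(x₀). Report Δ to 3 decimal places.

At (-1/2, -1/2): F = (1.625, -1.250).
Jacobian J = [[-6·p·q + 4·q^2 + q, -3·p^2 + 8·p·q + p - 3], [2, 2·q - 1]].
At the point, J = [[-1.000, -2.250], [2.000, -2.000]] (det J = 6.500).
Solving J·Δ = −F gives Δ = (0.933, 0.308).

(0.933, 0.308)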